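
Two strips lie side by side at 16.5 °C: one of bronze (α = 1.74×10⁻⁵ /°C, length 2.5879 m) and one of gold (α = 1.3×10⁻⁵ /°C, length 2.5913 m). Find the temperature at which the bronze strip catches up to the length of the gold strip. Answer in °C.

T = 316.3 °C

Equal length when α₁L₁ΔT − α₂L₂ΔT = L₂ − L₁ = 3.40×10⁻³ m
α₁L₁ = 4.502946×10⁻⁵, α₂L₂ = 3.36869×10⁻⁵ → Δ(αL) = 1.134256×10⁻⁵ m/K
ΔT = 3.40×10⁻³ / 1.134256×10⁻⁵ = 299.756 K, so T = 16.5 + 299.756 = 316.256 °C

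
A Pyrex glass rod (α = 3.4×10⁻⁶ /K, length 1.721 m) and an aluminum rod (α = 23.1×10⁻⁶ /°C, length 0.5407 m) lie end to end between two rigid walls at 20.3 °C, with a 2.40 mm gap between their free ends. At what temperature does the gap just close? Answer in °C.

α₁L₁ = 5.8514×10⁻⁶ m/K, α₂L₂ = 1.249017×10⁻⁵ m/K → total 1.834157×10⁻⁵ m/K
ΔT = g/(α₁L₁+α₂L₂) = 2.40×10⁻³ / 1.834157×10⁻⁵ = 130.85 K
T = 20.3 + 130.85 = 151.15 °C

T = 151 °C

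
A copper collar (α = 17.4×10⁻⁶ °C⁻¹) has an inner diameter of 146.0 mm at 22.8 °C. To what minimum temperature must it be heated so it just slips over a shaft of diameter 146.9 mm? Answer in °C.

T = 377 °C

Required Δd = 146.9 − 146.0 = 0.9 mm
Δd = αd₀ΔT ⇒ ΔT = Δd/(αd₀) = 0.9 / (17.4×10⁻⁶ × 146.0) = 354.27 K
T_min = 22.8 + 354.27 = 377.07 °C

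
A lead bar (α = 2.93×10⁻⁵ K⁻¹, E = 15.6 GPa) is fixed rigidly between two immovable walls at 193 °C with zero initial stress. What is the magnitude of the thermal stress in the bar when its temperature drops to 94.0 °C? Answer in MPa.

σ = 45.3 MPa

Fully constrained: the free strain ε = αΔT is blocked, so σ = Eε = EαΔT.
|ΔT| = 99.0 K
σ = 15.6×10⁹ × 2.93×10⁻⁵ × 99.0 = 4.53×10⁷ Pa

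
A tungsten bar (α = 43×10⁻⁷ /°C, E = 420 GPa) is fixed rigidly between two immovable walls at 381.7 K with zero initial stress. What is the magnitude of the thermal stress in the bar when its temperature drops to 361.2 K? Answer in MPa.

Fully constrained: the free strain ε = αΔT is blocked, so σ = Eε = EαΔT.
|ΔT| = 20.5 K
σ = 420×10⁹ × 43×10⁻⁷ × 20.5 = 3.70×10⁷ Pa

σ = 37.0 MPa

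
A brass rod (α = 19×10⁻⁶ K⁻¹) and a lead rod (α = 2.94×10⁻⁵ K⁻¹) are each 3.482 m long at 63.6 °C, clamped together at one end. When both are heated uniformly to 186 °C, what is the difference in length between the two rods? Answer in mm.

ΔT = 122.4 K
brass: ΔL = 19×10⁻⁶ × 3.482 m × 122.4 = 8.0977×10⁻³ m = 8.0977 mm
lead: ΔL = 2.94×10⁻⁵ × 3.482 m × 122.4 = 1.2530×10⁻² m = 12.530 mm
difference = 12.530 − 8.0977 = 4.4323 mm

4.43 mm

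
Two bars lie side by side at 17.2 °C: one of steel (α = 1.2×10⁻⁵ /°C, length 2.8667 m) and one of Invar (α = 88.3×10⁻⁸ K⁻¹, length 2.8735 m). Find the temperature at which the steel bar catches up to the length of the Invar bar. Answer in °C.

Equal length when α₁L₁ΔT − α₂L₂ΔT = L₂ − L₁ = 6.80×10⁻³ m
α₁L₁ = 3.44004×10⁻⁵, α₂L₂ = 2.5373005×10⁻⁶ → Δ(αL) = 3.18630995×10⁻⁵ m/K
ΔT = 6.80×10⁻³ / 3.18630995×10⁻⁵ = 213.413 K, so T = 17.2 + 213.413 = 230.613 °C

T = 230.6 °C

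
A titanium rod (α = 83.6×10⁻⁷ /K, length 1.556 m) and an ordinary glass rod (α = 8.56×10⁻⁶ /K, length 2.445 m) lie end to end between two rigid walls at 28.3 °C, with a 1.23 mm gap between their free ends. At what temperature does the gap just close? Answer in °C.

α₁L₁ = 1.300816×10⁻⁵ m/K, α₂L₂ = 2.09292×10⁻⁵ m/K → total 3.393736×10⁻⁵ m/K
ΔT = g/(α₁L₁+α₂L₂) = 1.23×10⁻³ / 3.393736×10⁻⁵ = 36.243 K
T = 28.3 + 36.243 = 64.543 °C

T = 64.5 °C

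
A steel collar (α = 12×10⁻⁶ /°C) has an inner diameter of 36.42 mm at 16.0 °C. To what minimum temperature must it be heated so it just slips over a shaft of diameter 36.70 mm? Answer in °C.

T = 657 °C

Required Δd = 36.70 − 36.42 = 0.28 mm
Δd = αd₀ΔT ⇒ ΔT = Δd/(αd₀) = 0.28 / (12×10⁻⁶ × 36.42) = 640.67 K
T_min = 16.0 + 640.67 = 656.67 °C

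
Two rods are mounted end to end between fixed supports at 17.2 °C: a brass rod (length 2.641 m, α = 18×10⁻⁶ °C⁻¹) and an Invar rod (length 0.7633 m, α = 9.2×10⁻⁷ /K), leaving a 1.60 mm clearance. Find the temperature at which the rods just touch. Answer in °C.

α₁L₁ = 4.7538×10⁻⁵ m/K, α₂L₂ = 7.02236×10⁻⁷ m/K → total 4.8240236×10⁻⁵ m/K
ΔT = g/(α₁L₁+α₂L₂) = 1.60×10⁻³ / 4.8240236×10⁻⁵ = 33.167 K
T = 17.2 + 33.167 = 50.367 °C

T = 50.4 °C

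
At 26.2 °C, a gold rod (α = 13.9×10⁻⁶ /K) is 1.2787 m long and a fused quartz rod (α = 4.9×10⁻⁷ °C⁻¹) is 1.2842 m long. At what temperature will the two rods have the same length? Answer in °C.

L₁(1 + α₁ΔT) = L₂(1 + α₂ΔT) ⇒ ΔT = (L₂ − L₁)/(α₁L₁ − α₂L₂)
L₂ − L₁ = 1.2842 − 1.2787 = 5.50×10⁻³ m
α₁L₁ − α₂L₂ = 13.9×10⁻⁶×1.2787 − 4.9×10⁻⁷×1.2842 = 1.7144672×10⁻⁵ m/K
ΔT = 5.50×10⁻³ / 1.7144672×10⁻⁵ = 320.799 K
T = 26.2 + 320.799 = 346.999 °C

T = 347.0 °C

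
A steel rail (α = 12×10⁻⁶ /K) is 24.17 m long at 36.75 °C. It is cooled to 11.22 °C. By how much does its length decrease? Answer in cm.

ΔL = 0.740 cm

|ΔT| = |11.22 − 36.75| = 25.53 K
ΔL = αL₀ΔT = (12×10⁻⁶)(24.17)(25.53) = 7.40×10⁻³ m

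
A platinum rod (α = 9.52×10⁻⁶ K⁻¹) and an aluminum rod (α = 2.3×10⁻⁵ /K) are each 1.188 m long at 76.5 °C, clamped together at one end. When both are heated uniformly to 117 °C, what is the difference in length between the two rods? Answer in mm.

0.649 mm

ΔT = 40.5 K
platinum: ΔL = 9.52×10⁻⁶ × 1.188 m × 40.5 = 4.5805×10⁻⁴ m = 0.45805 mm
aluminum: ΔL = 2.3×10⁻⁵ × 1.188 m × 40.5 = 1.1066×10⁻³ m = 1.1066 mm
difference = 1.1066 − 0.45805 = 0.64855 mm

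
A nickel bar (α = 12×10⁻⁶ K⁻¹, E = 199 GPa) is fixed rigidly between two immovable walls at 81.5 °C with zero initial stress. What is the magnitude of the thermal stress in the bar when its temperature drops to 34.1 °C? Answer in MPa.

Fully constrained: the free strain ε = αΔT is blocked, so σ = Eε = EαΔT.
|ΔT| = 47.4 K
σ = 199×10⁹ × 12×10⁻⁶ × 47.4 = 1.13×10⁸ Pa

σ = 113 MPa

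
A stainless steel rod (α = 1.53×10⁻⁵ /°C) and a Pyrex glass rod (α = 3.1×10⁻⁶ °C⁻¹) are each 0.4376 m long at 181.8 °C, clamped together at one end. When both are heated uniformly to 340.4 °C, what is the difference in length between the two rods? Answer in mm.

0.847 mm

ΔT = 158.6 K
stainless steel: ΔL = 1.53×10⁻⁵ × 0.4376 m × 158.6 = 1.0619×10⁻³ m = 1.0619 mm
Pyrex glass: ΔL = 3.1×10⁻⁶ × 0.4376 m × 158.6 = 2.1515×10⁻⁴ m = 0.21515 mm
difference = 1.0619 − 0.21515 = 0.84675 mm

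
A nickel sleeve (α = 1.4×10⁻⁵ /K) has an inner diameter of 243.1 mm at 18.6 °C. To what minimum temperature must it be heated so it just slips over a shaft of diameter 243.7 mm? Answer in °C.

T = 195 °C

Required Δd = 243.7 − 243.1 = 0.6 mm
Δd = αd₀ΔT ⇒ ΔT = Δd/(αd₀) = 0.6 / (1.4×10⁻⁵ × 243.1) = 176.29 K
T_min = 18.6 + 176.29 = 194.89 °C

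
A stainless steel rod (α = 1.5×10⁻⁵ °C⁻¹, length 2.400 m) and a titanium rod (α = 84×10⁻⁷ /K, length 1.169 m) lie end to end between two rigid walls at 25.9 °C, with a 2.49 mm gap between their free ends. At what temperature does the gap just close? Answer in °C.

T = 80.2 °C

Gap closes when ΔL₁ + ΔL₂ = 2.49 mm = 2.49×10⁻³ m
(α₁L₁ + α₂L₂)ΔT = g
α₁L₁ + α₂L₂ = 1.5×10⁻⁵×2.400 + 84×10⁻⁷×1.169 = 4.58196×10⁻⁵ m/K
ΔT = 2.49×10⁻³ / 4.58196×10⁻⁵ = 54.344 K
T = 25.9 + 54.344 = 80.244 °C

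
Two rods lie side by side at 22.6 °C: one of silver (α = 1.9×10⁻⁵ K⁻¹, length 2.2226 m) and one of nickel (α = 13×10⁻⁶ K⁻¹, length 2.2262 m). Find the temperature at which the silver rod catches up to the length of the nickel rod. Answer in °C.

T = 293.5 °C

L₁(1 + α₁ΔT) = L₂(1 + α₂ΔT) ⇒ ΔT = (L₂ − L₁)/(α₁L₁ − α₂L₂)
L₂ − L₁ = 2.2262 − 2.2226 = 3.60×10⁻³ m
α₁L₁ − α₂L₂ = 1.9×10⁻⁵×2.2226 − 13×10⁻⁶×2.2262 = 1.32888×10⁻⁵ m/K
ΔT = 3.60×10⁻³ / 1.32888×10⁻⁵ = 270.905 K
T = 22.6 + 270.905 = 293.505 °C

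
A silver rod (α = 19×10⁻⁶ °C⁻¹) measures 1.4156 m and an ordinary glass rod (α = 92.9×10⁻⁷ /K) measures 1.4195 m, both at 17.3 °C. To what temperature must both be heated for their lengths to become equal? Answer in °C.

T = 301.8 °C

Equal length when α₁L₁ΔT − α₂L₂ΔT = L₂ − L₁ = 3.90×10⁻³ m
α₁L₁ = 2.68964×10⁻⁵, α₂L₂ = 1.3187155×10⁻⁵ → Δ(αL) = 1.3709245×10⁻⁵ m/K
ΔT = 3.90×10⁻³ / 1.3709245×10⁻⁵ = 284.480 K, so T = 17.3 + 284.480 = 301.780 °C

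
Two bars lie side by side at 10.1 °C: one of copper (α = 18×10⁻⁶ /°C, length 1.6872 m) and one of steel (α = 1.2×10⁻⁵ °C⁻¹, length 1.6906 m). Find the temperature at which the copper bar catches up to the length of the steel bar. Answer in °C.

L₁(1 + α₁ΔT) = L₂(1 + α₂ΔT) ⇒ ΔT = (L₂ − L₁)/(α₁L₁ − α₂L₂)
L₂ − L₁ = 1.6906 − 1.6872 = 3.40×10⁻³ m
α₁L₁ − α₂L₂ = 18×10⁻⁶×1.6872 − 1.2×10⁻⁵×1.6906 = 1.00824×10⁻⁵ m/K
ΔT = 3.40×10⁻³ / 1.00824×10⁻⁵ = 337.221 K
T = 10.1 + 337.221 = 347.321 °C

T = 347.3 °C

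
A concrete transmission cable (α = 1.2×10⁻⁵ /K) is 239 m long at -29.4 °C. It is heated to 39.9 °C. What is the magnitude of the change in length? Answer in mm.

ΔL = 199 mm

|ΔT| = |39.9 − (-29.4)| = 69.3 K
ΔL = αL₀ΔT = (1.2×10⁻⁵)(239)(69.3) = 1.99×10⁻¹ m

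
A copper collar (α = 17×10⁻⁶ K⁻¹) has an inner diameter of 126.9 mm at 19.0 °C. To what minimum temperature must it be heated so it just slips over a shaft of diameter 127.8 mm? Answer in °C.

Required Δd = 127.8 − 126.9 = 0.9 mm
Δd = αd₀ΔT ⇒ ΔT = Δd/(αd₀) = 0.9 / (17×10⁻⁶ × 126.9) = 417.19 K
T_min = 19.0 + 417.19 = 436.19 °C

T = 436 °C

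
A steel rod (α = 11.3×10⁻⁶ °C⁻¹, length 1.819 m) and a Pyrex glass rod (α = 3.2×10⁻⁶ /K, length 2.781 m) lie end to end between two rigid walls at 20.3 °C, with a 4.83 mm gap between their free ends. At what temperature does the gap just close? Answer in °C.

T = 184 °C

Gap closes when ΔL₁ + ΔL₂ = 4.83 mm = 4.83×10⁻³ m
(α₁L₁ + α₂L₂)ΔT = g
α₁L₁ + α₂L₂ = 11.3×10⁻⁶×1.819 + 3.2×10⁻⁶×2.781 = 2.94539×10⁻⁵ m/K
ΔT = 4.83×10⁻³ / 2.94539×10⁻⁵ = 163.99 K
T = 20.3 + 163.99 = 184.29 °C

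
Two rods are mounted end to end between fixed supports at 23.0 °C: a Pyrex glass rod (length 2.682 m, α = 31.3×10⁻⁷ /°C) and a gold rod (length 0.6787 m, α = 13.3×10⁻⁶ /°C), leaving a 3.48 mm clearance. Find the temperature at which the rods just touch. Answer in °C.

α₁L₁ = 8.39466×10⁻⁶ m/K, α₂L₂ = 9.02671×10⁻⁶ m/K → total 1.742137×10⁻⁵ m/K
ΔT = g/(α₁L₁+α₂L₂) = 3.48×10⁻³ / 1.742137×10⁻⁵ = 199.75 K
T = 23.0 + 199.75 = 222.75 °C

T = 223 °C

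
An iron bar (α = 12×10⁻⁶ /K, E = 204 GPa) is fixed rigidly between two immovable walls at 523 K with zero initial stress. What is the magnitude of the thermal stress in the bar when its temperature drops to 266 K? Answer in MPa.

Fully constrained: the free strain ε = αΔT is blocked, so σ = Eε = EαΔT.
|ΔT| = 257 K
σ = 204×10⁹ × 12×10⁻⁶ × 257 = 6.29×10⁸ Pa

σ = 629 MPa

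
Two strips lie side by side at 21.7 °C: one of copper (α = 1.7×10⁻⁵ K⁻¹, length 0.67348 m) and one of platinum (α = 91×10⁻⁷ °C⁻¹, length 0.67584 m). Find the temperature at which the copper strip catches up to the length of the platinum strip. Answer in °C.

T = 467.1 °C

Equal length when α₁L₁ΔT − α₂L₂ΔT = L₂ − L₁ = 2.36×10⁻³ m
α₁L₁ = 1.144916×10⁻⁵, α₂L₂ = 6.150144×10⁻⁶ → Δ(αL) = 5.299016×10⁻⁶ m/K
ΔT = 2.36×10⁻³ / 5.299016×10⁻⁶ = 445.366 K, so T = 21.7 + 445.366 = 467.066 °C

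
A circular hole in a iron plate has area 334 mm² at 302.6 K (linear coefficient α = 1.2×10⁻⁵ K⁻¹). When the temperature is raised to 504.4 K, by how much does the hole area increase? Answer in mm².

Area coefficient ≈ 2α; |ΔT| = 201.8 K
ΔA = 2αA₀ΔT = 2(1.2×10⁻⁵)(334)(201.8) = 1.62 mm²

ΔA = 1.62 mm²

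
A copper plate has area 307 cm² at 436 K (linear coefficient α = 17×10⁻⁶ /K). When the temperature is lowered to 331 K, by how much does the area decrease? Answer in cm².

Area coefficient ≈ 2α; |ΔT| = 105 K
ΔA = 2αA₀ΔT = 2(17×10⁻⁶)(307)(105) = 1.10 cm²

ΔA = 1.10 cm²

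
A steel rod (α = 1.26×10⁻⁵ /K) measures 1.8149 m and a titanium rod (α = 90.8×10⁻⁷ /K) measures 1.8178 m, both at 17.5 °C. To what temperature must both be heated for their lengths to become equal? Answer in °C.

T = 473.3 °C

Equal length when α₁L₁ΔT − α₂L₂ΔT = L₂ − L₁ = 2.90×10⁻³ m
α₁L₁ = 2.286774×10⁻⁵, α₂L₂ = 1.6505624×10⁻⁵ → Δ(αL) = 6.362116×10⁻⁶ m/K
ΔT = 2.90×10⁻³ / 6.362116×10⁻⁶ = 455.823 K, so T = 17.5 + 455.823 = 473.323 °C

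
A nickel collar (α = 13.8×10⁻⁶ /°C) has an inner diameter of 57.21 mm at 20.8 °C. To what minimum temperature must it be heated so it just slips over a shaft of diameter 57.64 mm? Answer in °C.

Required Δd = 57.64 − 57.21 = 0.43 mm
Δd = αd₀ΔT ⇒ ΔT = Δd/(αd₀) = 0.43 / (13.8×10⁻⁶ × 57.21) = 544.65 K
T_min = 20.8 + 544.65 = 565.45 °C

T = 565 °C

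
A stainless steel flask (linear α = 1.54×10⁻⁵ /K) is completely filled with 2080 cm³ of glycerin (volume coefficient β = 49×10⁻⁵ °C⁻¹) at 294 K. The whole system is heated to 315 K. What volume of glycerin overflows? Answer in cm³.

19.4 cm³

The flask also expands: β_container ≈ 3α = 4.62×10⁻⁵ /K
Net overflow = V₀(β_liq − 3α_cont)ΔT
β − 3α = 4.90×10⁻⁴ − 4.62×10⁻⁵ = 4.438×10⁻⁴ /K; ΔT = 21 K
ΔV = 2080 × 4.438×10⁻⁴ × 21 = 19.4 cm³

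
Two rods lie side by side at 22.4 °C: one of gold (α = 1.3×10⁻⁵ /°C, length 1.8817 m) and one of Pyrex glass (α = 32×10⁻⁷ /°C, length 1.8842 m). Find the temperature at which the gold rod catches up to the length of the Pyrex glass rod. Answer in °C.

L₁(1 + α₁ΔT) = L₂(1 + α₂ΔT) ⇒ ΔT = (L₂ − L₁)/(α₁L₁ − α₂L₂)
L₂ − L₁ = 1.8842 − 1.8817 = 2.50×10⁻³ m
α₁L₁ − α₂L₂ = 1.3×10⁻⁵×1.8817 − 32×10⁻⁷×1.8842 = 1.843266×10⁻⁵ m/K
ΔT = 2.50×10⁻³ / 1.843266×10⁻⁵ = 135.629 K
T = 22.4 + 135.629 = 158.029 °C

T = 158.0 °C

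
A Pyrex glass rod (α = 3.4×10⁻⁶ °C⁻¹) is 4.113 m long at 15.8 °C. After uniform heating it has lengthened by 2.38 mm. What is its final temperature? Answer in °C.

T = 186 °C

ΔL = αL₀ΔT ⇒ ΔT = ΔL / (αL₀)
ΔT = 2.38×10⁻³ m / (3.4×10⁻⁶ × 4.113 m) = 170.19 K
T = 15.8 + 170.19 = 185.99 °C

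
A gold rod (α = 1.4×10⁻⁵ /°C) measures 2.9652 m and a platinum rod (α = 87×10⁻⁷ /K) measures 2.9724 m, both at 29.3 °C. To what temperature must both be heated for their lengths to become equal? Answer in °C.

Equal length when α₁L₁ΔT − α₂L₂ΔT = L₂ − L₁ = 7.20×10⁻³ m
α₁L₁ = 4.15128×10⁻⁵, α₂L₂ = 2.585988×10⁻⁵ → Δ(αL) = 1.565292×10⁻⁵ m/K
ΔT = 7.20×10⁻³ / 1.565292×10⁻⁵ = 459.978 K, so T = 29.3 + 459.978 = 489.278 °C

T = 489.3 °C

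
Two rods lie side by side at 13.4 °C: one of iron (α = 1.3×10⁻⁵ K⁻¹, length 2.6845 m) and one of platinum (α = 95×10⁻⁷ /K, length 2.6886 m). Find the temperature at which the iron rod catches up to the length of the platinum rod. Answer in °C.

T = 451.6 °C

L₁(1 + α₁ΔT) = L₂(1 + α₂ΔT) ⇒ ΔT = (L₂ − L₁)/(α₁L₁ − α₂L₂)
L₂ − L₁ = 2.6886 − 2.6845 = 4.10×10⁻³ m
α₁L₁ − α₂L₂ = 1.3×10⁻⁵×2.6845 − 95×10⁻⁷×2.6886 = 9.3568×10⁻⁶ m/K
ΔT = 4.10×10⁻³ / 9.3568×10⁻⁶ = 438.184 K
T = 13.4 + 438.184 = 451.584 °C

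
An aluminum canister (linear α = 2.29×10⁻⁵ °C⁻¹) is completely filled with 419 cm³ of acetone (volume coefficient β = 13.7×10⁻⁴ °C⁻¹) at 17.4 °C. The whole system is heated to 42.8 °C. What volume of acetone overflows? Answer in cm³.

13.8 cm³

The canister also expands: β_container ≈ 3α = 6.87×10⁻⁵ /K
Net overflow = V₀(β_liq − 3α_cont)ΔT
β − 3α = 1.37×10⁻³ − 6.87×10⁻⁵ = 1.3013×10⁻³ /K; ΔT = 25.4 K
ΔV = 419 × 1.3013×10⁻³ × 25.4 = 13.8 cm³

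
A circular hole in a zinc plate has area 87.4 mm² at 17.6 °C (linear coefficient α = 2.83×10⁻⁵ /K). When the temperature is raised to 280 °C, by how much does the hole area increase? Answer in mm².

Area coefficient ≈ 2α; |ΔT| = 262.4 K
ΔA = 2αA₀ΔT = 2(2.83×10⁻⁵)(87.4)(262.4) = 1.30 mm²

ΔA = 1.30 mm²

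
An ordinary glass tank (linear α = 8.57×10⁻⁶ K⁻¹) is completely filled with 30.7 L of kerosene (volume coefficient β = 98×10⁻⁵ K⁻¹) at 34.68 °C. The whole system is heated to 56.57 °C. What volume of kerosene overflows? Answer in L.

0.641 L

The tank also expands: β_container ≈ 3α = 2.571×10⁻⁵ /K
Net overflow = V₀(β_liq − 3α_cont)ΔT
β − 3α = 9.80×10⁻⁴ − 2.571×10⁻⁵ = 9.5429×10⁻⁴ /K; ΔT = 21.89 K
ΔV = 30.7 × 9.5429×10⁻⁴ × 21.89 = 0.641 L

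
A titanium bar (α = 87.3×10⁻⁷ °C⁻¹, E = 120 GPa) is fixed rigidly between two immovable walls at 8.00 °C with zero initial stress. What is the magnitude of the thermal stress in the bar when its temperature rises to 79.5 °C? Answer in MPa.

σ = 74.9 MPa

Fully constrained: the free strain ε = αΔT is blocked, so σ = Eε = EαΔT.
|ΔT| = 71.50 K
σ = 120×10⁹ × 87.3×10⁻⁷ × 71.50 = 7.49×10⁷ Pa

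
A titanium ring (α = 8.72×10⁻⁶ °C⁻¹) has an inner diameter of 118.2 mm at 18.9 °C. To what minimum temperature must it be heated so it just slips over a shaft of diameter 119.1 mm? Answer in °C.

T = 892 °C

Required Δd = 119.1 − 118.2 = 0.9 mm
Δd = αd₀ΔT ⇒ ΔT = Δd/(αd₀) = 0.9 / (8.72×10⁻⁶ × 118.2) = 873.19 K
T_min = 18.9 + 873.19 = 892.09 °C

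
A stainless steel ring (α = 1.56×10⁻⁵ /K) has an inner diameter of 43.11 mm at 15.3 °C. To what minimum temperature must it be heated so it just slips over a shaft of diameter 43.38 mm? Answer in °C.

Required Δd = 43.38 − 43.11 = 0.27 mm
Δd = αd₀ΔT ⇒ ΔT = Δd/(αd₀) = 0.27 / (1.56×10⁻⁵ × 43.11) = 401.48 K
T_min = 15.3 + 401.48 = 416.78 °C

T = 417 °C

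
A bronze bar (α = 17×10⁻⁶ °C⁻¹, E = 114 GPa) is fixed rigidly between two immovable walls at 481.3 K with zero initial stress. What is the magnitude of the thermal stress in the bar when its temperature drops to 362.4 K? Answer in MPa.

σ = 230 MPa

Fully constrained: the free strain ε = αΔT is blocked, so σ = Eε = EαΔT.
|ΔT| = 118.9 K
σ = 114×10⁹ × 17×10⁻⁶ × 118.9 = 2.30×10⁸ Pa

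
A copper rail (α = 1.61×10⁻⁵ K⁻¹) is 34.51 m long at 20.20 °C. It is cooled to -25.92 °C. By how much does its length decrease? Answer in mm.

|ΔT| = |-25.92 − 20.20| = 46.12 K
ΔL = αL₀ΔT = (1.61×10⁻⁵)(34.51)(46.12) = 2.56×10⁻² m

ΔL = 25.6 mm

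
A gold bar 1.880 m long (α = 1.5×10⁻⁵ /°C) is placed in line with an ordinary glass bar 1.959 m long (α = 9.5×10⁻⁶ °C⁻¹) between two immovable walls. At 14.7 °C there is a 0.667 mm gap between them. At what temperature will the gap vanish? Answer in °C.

T = 28.9 °C

α₁L₁ = 2.820×10⁻⁵ m/K, α₂L₂ = 1.86105×10⁻⁵ m/K → total 4.68105×10⁻⁵ m/K
ΔT = g/(α₁L₁+α₂L₂) = 6.67×10⁻⁴ / 4.68105×10⁻⁵ = 14.249 K
T = 14.7 + 14.249 = 28.949 °C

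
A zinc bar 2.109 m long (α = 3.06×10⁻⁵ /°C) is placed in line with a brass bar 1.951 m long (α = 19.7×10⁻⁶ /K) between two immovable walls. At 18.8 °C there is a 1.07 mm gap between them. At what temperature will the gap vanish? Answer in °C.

T = 29.2 °C

Gap closes when ΔL₁ + ΔL₂ = 1.07 mm = 1.07×10⁻³ m
(α₁L₁ + α₂L₂)ΔT = g
α₁L₁ + α₂L₂ = 3.06×10⁻⁵×2.109 + 19.7×10⁻⁶×1.951 = 1.029701×10⁻⁴ m/K
ΔT = 1.07×10⁻³ / 1.029701×10⁻⁴ = 10.391 K
T = 18.8 + 10.391 = 29.191 °C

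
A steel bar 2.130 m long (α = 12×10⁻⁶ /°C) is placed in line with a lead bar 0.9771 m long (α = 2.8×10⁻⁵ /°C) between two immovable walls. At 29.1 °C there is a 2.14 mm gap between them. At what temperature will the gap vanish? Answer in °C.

T = 69.5 °C

Gap closes when ΔL₁ + ΔL₂ = 2.14 mm = 2.14×10⁻³ m
(α₁L₁ + α₂L₂)ΔT = g
α₁L₁ + α₂L₂ = 12×10⁻⁶×2.130 + 2.8×10⁻⁵×0.9771 = 5.29188×10⁻⁵ m/K
ΔT = 2.14×10⁻³ / 5.29188×10⁻⁵ = 40.439 K
T = 29.1 + 40.439 = 69.539 °C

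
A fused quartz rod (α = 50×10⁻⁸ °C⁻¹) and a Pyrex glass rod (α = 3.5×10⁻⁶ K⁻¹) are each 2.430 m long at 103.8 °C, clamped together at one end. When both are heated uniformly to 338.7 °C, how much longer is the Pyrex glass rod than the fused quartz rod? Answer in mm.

1.71 mm

ΔT = 234.9 K
fused quartz: ΔL = 50×10⁻⁸ × 2.430 m × 234.9 = 2.8540×10⁻⁴ m = 0.28540 mm
Pyrex glass: ΔL = 3.5×10⁻⁶ × 2.430 m × 234.9 = 1.9978×10⁻³ m = 1.9978 mm
difference = 1.9978 − 0.28540 = 1.7124 mm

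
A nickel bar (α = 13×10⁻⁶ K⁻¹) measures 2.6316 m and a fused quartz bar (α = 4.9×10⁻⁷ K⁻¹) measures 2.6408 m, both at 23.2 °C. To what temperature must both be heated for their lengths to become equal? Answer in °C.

L₁(1 + α₁ΔT) = L₂(1 + α₂ΔT) ⇒ ΔT = (L₂ − L₁)/(α₁L₁ − α₂L₂)
L₂ − L₁ = 2.6408 − 2.6316 = 9.20×10⁻³ m
α₁L₁ − α₂L₂ = 13×10⁻⁶×2.6316 − 4.9×10⁻⁷×2.6408 = 3.2916808×10⁻⁵ m/K
ΔT = 9.20×10⁻³ / 3.2916808×10⁻⁵ = 279.492 K
T = 23.2 + 279.492 = 302.692 °C

T = 302.7 °C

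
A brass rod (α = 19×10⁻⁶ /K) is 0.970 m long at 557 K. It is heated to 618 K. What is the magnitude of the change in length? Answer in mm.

ΔL = 1.12 mm

|ΔT| = |618 − 557| = 61 K
ΔL = αL₀ΔT = (19×10⁻⁶)(0.970)(61) = 1.12×10⁻³ m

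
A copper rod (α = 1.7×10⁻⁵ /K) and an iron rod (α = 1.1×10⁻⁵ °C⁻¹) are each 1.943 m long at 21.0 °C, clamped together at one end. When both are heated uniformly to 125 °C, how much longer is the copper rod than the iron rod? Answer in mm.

1.21 mm

ΔT = 104.0 K
copper: ΔL = 1.7×10⁻⁵ × 1.943 m × 104.0 = 3.4352×10⁻³ m = 3.4352 mm
iron: ΔL = 1.1×10⁻⁵ × 1.943 m × 104.0 = 2.2228×10⁻³ m = 2.2228 mm
difference = 3.4352 − 2.2228 = 1.2124 mm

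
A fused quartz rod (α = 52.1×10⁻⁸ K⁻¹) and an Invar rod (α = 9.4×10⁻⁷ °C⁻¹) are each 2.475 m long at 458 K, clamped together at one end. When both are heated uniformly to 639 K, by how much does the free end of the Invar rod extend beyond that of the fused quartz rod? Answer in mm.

ΔT = 181 K
fused quartz: ΔL = 52.1×10⁻⁸ × 2.475 m × 181 = 2.3339×10⁻⁴ m = 0.23339 mm
Invar: ΔL = 9.4×10⁻⁷ × 2.475 m × 181 = 4.2110×10⁻⁴ m = 0.42110 mm
difference = 0.42110 − 0.23339 = 0.18771 mm

0.188 mm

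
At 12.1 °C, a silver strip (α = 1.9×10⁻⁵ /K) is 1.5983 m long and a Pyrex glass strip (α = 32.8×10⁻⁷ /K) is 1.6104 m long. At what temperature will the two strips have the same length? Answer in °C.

L₁(1 + α₁ΔT) = L₂(1 + α₂ΔT) ⇒ ΔT = (L₂ − L₁)/(α₁L₁ − α₂L₂)
L₂ − L₁ = 1.6104 − 1.5983 = 1.21×10⁻² m
α₁L₁ − α₂L₂ = 1.9×10⁻⁵×1.5983 − 32.8×10⁻⁷×1.6104 = 2.5085588×10⁻⁵ m/K
ΔT = 1.21×10⁻² / 2.5085588×10⁻⁵ = 482.349 K
T = 12.1 + 482.349 = 494.449 °C

T = 494.4 °C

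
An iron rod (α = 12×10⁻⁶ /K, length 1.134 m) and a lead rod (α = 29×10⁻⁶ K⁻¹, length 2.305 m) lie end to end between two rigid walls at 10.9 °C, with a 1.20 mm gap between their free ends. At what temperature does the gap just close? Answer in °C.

T = 25.8 °C

Gap closes when ΔL₁ + ΔL₂ = 1.20 mm = 1.20×10⁻³ m
(α₁L₁ + α₂L₂)ΔT = g
α₁L₁ + α₂L₂ = 12×10⁻⁶×1.134 + 29×10⁻⁶×2.305 = 8.0453×10⁻⁵ m/K
ΔT = 1.20×10⁻³ / 8.0453×10⁻⁵ = 14.916 K
T = 10.9 + 14.916 = 25.816 °C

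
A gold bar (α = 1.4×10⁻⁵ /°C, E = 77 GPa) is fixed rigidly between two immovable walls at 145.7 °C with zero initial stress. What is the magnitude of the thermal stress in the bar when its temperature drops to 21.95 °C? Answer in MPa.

σ = 133 MPa

Fully constrained: the free strain ε = αΔT is blocked, so σ = Eε = EαΔT.
|ΔT| = 123.75 K
σ = 77.0×10⁹ × 1.4×10⁻⁵ × 123.75 = 1.33×10⁸ Pa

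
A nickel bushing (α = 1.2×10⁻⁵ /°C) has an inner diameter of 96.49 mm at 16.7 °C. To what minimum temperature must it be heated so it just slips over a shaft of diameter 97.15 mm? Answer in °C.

T = 587 °C

Required Δd = 97.15 − 96.49 = 0.66 mm
Δd = αd₀ΔT ⇒ ΔT = Δd/(αd₀) = 0.66 / (1.2×10⁻⁵ × 96.49) = 570.01 K
T_min = 16.7 + 570.01 = 586.71 °C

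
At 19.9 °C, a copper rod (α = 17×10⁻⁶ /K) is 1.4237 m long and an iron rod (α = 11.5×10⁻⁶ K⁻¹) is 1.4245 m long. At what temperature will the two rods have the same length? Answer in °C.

T = 122.2 °C

Equal length when α₁L₁ΔT − α₂L₂ΔT = L₂ − L₁ = 8.00×10⁻⁴ m
α₁L₁ = 2.42029×10⁻⁵, α₂L₂ = 1.638175×10⁻⁵ → Δ(αL) = 7.82115×10⁻⁶ m/K
ΔT = 8.00×10⁻⁴ / 7.82115×10⁻⁶ = 102.287 K, so T = 19.9 + 102.287 = 122.187 °C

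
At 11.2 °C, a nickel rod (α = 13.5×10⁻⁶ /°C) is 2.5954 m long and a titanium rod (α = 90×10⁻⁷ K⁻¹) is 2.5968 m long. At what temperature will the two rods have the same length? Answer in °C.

Equal length when α₁L₁ΔT − α₂L₂ΔT = L₂ − L₁ = 1.40×10⁻³ m
α₁L₁ = 3.50379×10⁻⁵, α₂L₂ = 2.33712×10⁻⁵ → Δ(αL) = 1.16667×10⁻⁵ m/K
ΔT = 1.40×10⁻³ / 1.16667×10⁻⁵ = 120.000 K, so T = 11.2 + 120.000 = 131.200 °C

T = 131.2 °C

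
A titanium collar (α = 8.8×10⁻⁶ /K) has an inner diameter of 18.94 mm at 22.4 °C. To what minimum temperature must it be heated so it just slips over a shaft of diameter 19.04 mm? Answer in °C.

Required Δd = 19.04 − 18.94 = 0.10 mm
Δd = αd₀ΔT ⇒ ΔT = Δd/(αd₀) = 0.10 / (8.8×10⁻⁶ × 18.94) = 599.98 K
T_min = 22.4 + 599.98 = 622.38 °C

T = 622 °C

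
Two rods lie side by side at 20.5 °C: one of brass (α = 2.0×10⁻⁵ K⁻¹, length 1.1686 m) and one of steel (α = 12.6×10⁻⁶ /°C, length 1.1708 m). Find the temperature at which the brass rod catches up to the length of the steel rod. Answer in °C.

L₁(1 + α₁ΔT) = L₂(1 + α₂ΔT) ⇒ ΔT = (L₂ − L₁)/(α₁L₁ − α₂L₂)
L₂ − L₁ = 1.1708 − 1.1686 = 2.20×10⁻³ m
α₁L₁ − α₂L₂ = 2.0×10⁻⁵×1.1686 − 12.6×10⁻⁶×1.1708 = 8.61992×10⁻⁶ m/K
ΔT = 2.20×10⁻³ / 8.61992×10⁻⁶ = 255.223 K
T = 20.5 + 255.223 = 275.723 °C

T = 275.7 °C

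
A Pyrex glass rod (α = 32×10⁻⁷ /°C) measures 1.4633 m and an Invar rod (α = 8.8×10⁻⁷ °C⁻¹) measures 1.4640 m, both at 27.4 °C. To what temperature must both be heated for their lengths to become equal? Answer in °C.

L₁(1 + α₁ΔT) = L₂(1 + α₂ΔT) ⇒ ΔT = (L₂ − L₁)/(α₁L₁ − α₂L₂)
L₂ − L₁ = 1.4640 − 1.4633 = 7.00×10⁻⁴ m
α₁L₁ − α₂L₂ = 32×10⁻⁷×1.4633 − 8.8×10⁻⁷×1.4640 = 3.39424×10⁻⁶ m/K
ΔT = 7.00×10⁻⁴ / 3.39424×10⁻⁶ = 206.232 K
T = 27.4 + 206.232 = 233.632 °C

T = 233.6 °C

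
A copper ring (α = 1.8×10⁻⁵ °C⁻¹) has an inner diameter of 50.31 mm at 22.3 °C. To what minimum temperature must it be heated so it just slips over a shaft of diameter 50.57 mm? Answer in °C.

T = 309 °C

Required Δd = 50.57 − 50.31 = 0.26 mm
Δd = αd₀ΔT ⇒ ΔT = Δd/(αd₀) = 0.26 / (1.8×10⁻⁵ × 50.31) = 287.11 K
T_min = 22.3 + 287.11 = 309.41 °C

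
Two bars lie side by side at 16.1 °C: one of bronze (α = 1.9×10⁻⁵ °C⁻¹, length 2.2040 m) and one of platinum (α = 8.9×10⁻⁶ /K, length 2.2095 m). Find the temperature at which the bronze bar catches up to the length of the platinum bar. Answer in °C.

T = 263.7 °C

Equal length when α₁L₁ΔT − α₂L₂ΔT = L₂ − L₁ = 5.50×10⁻³ m
α₁L₁ = 4.1876×10⁻⁵, α₂L₂ = 1.966455×10⁻⁵ → Δ(αL) = 2.221145×10⁻⁵ m/K
ΔT = 5.50×10⁻³ / 2.221145×10⁻⁵ = 247.620 K, so T = 16.1 + 247.620 = 263.720 °C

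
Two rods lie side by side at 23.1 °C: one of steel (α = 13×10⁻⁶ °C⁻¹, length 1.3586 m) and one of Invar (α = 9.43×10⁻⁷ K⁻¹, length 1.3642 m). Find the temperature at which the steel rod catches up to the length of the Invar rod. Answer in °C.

Equal length when α₁L₁ΔT − α₂L₂ΔT = L₂ − L₁ = 5.60×10⁻³ m
α₁L₁ = 1.76618×10⁻⁵, α₂L₂ = 1.2864406×10⁻⁶ → Δ(αL) = 1.63753594×10⁻⁵ m/K
ΔT = 5.60×10⁻³ / 1.63753594×10⁻⁵ = 341.977 K, so T = 23.1 + 341.977 = 365.077 °C

T = 365.1 °C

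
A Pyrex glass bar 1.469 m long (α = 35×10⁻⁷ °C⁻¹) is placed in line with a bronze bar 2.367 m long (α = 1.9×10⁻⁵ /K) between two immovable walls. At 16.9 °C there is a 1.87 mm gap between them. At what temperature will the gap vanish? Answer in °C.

T = 54.2 °C

Gap closes when ΔL₁ + ΔL₂ = 1.87 mm = 1.87×10⁻³ m
(α₁L₁ + α₂L₂)ΔT = g
α₁L₁ + α₂L₂ = 35×10⁻⁷×1.469 + 1.9×10⁻⁵×2.367 = 5.01145×10⁻⁵ m/K
ΔT = 1.87×10⁻³ / 5.01145×10⁻⁵ = 37.315 K
T = 16.9 + 37.315 = 54.215 °C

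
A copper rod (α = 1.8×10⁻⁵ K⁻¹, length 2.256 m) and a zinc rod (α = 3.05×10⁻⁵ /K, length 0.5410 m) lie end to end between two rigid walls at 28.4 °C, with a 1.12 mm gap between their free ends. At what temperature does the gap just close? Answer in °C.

α₁L₁ = 4.0608×10⁻⁵ m/K, α₂L₂ = 1.65005×10⁻⁵ m/K → total 5.71085×10⁻⁵ m/K
ΔT = g/(α₁L₁+α₂L₂) = 1.12×10⁻³ / 5.71085×10⁻⁵ = 19.612 K
T = 28.4 + 19.612 = 48.012 °C

T = 48.0 °C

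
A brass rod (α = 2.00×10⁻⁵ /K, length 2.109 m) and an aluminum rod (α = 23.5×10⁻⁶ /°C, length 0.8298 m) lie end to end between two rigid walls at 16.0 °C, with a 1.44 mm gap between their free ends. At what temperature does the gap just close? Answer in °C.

T = 39.3 °C

Gap closes when ΔL₁ + ΔL₂ = 1.44 mm = 1.44×10⁻³ m
(α₁L₁ + α₂L₂)ΔT = g
α₁L₁ + α₂L₂ = 2.00×10⁻⁵×2.109 + 23.5×10⁻⁶×0.8298 = 6.16803×10⁻⁵ m/K
ΔT = 1.44×10⁻³ / 6.16803×10⁻⁵ = 23.346 K
T = 16.0 + 23.346 = 39.346 °C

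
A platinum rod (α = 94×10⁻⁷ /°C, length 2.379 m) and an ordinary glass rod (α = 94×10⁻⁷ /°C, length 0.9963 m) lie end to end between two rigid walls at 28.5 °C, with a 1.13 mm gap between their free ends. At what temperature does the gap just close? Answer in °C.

Gap closes when ΔL₁ + ΔL₂ = 1.13 mm = 1.13×10⁻³ m
(α₁L₁ + α₂L₂)ΔT = g
α₁L₁ + α₂L₂ = 94×10⁻⁷×2.379 + 94×10⁻⁷×0.9963 = 3.172782×10⁻⁵ m/K
ΔT = 1.13×10⁻³ / 3.172782×10⁻⁵ = 35.615 K
T = 28.5 + 35.615 = 64.115 °C

T = 64.1 °C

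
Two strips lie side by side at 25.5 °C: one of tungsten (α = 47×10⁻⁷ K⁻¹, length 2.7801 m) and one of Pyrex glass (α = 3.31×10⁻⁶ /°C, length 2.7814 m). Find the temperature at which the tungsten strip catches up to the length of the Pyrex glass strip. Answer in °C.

Equal length when α₁L₁ΔT − α₂L₂ΔT = L₂ − L₁ = 1.30×10⁻³ m
α₁L₁ = 1.306647×10⁻⁵, α₂L₂ = 9.206434×10⁻⁶ → Δ(αL) = 3.860036×10⁻⁶ m/K
ΔT = 1.30×10⁻³ / 3.860036×10⁻⁶ = 336.784 K, so T = 25.5 + 336.784 = 362.284 °C

T = 362.3 °C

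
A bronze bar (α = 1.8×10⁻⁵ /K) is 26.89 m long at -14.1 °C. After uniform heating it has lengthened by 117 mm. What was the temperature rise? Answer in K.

ΔL = αL₀ΔT ⇒ ΔT = ΔL / (αL₀)
ΔT = 117×10⁻³ m / (1.8×10⁻⁵ × 26.89 m) = 241.73 K

ΔT = 242 K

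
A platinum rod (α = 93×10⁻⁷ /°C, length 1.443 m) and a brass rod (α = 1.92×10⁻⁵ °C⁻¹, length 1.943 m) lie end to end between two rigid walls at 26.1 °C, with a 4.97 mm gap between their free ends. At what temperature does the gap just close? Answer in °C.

T = 124 °C

α₁L₁ = 1.34199×10⁻⁵ m/K, α₂L₂ = 3.73056×10⁻⁵ m/K → total 5.07255×10⁻⁵ m/K
ΔT = g/(α₁L₁+α₂L₂) = 4.97×10⁻³ / 5.07255×10⁻⁵ = 97.98 K
T = 26.1 + 97.98 = 124.08 °C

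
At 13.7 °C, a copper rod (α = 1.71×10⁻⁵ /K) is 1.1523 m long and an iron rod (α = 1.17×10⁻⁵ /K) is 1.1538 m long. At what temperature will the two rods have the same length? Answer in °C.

T = 255.4 °C

L₁(1 + α₁ΔT) = L₂(1 + α₂ΔT) ⇒ ΔT = (L₂ − L₁)/(α₁L₁ − α₂L₂)
L₂ − L₁ = 1.1538 − 1.1523 = 1.50×10⁻³ m
α₁L₁ − α₂L₂ = 1.71×10⁻⁵×1.1523 − 1.17×10⁻⁵×1.1538 = 6.20487×10⁻⁶ m/K
ΔT = 1.50×10⁻³ / 6.20487×10⁻⁶ = 241.746 K
T = 13.7 + 241.746 = 255.446 °C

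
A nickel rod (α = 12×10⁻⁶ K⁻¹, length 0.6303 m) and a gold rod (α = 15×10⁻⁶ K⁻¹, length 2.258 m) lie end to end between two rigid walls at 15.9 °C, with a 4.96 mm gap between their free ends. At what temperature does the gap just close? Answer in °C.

α₁L₁ = 7.5636×10⁻⁶ m/K, α₂L₂ = 3.387×10⁻⁵ m/K → total 4.14336×10⁻⁵ m/K
ΔT = g/(α₁L₁+α₂L₂) = 4.96×10⁻³ / 4.14336×10⁻⁵ = 119.71 K
T = 15.9 + 119.71 = 135.61 °C

T = 136 °C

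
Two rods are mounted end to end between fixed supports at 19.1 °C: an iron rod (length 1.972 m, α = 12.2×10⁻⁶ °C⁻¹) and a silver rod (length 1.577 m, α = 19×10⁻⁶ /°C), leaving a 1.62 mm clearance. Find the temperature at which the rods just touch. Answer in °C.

T = 49.1 °C

Gap closes when ΔL₁ + ΔL₂ = 1.62 mm = 1.62×10⁻³ m
(α₁L₁ + α₂L₂)ΔT = g
α₁L₁ + α₂L₂ = 12.2×10⁻⁶×1.972 + 19×10⁻⁶×1.577 = 5.40214×10⁻⁵ m/K
ΔT = 1.62×10⁻³ / 5.40214×10⁻⁵ = 29.988 K
T = 19.1 + 29.988 = 49.088 °C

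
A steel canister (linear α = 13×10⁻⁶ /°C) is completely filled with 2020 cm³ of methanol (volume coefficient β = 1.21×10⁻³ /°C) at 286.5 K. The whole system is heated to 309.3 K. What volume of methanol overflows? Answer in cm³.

53.9 cm³

The canister also expands: β_container ≈ 3α = 3.9×10⁻⁵ /K
Net overflow = V₀(β_liq − 3α_cont)ΔT
β − 3α = 1.21×10⁻³ − 3.9×10⁻⁵ = 1.171×10⁻³ /K; ΔT = 22.8 K
ΔV = 2020 × 1.171×10⁻³ × 22.8 = 53.9 cm³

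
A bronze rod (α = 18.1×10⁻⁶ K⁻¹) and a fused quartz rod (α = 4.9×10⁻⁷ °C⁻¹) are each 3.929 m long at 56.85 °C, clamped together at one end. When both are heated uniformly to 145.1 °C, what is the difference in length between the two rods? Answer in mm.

ΔT = 88.25 K
bronze: ΔL = 18.1×10⁻⁶ × 3.929 m × 88.25 = 6.2759×10⁻³ m = 6.2759 mm
fused quartz: ΔL = 4.9×10⁻⁷ × 3.929 m × 88.25 = 1.6990×10⁻⁴ m = 0.16990 mm
difference = 6.2759 − 0.16990 = 6.1060 mm

6.11 mm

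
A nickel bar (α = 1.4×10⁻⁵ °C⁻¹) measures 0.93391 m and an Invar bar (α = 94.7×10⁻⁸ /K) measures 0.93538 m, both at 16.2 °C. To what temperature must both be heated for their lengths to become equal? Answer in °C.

L₁(1 + α₁ΔT) = L₂(1 + α₂ΔT) ⇒ ΔT = (L₂ − L₁)/(α₁L₁ − α₂L₂)
L₂ − L₁ = 0.93538 − 0.93391 = 1.47×10⁻³ m
α₁L₁ − α₂L₂ = 1.4×10⁻⁵×0.93391 − 94.7×10⁻⁸×0.93538 = 1.218893514×10⁻⁵ m/K
ΔT = 1.47×10⁻³ / 1.218893514×10⁻⁵ = 120.601 K
T = 16.2 + 120.601 = 136.801 °C

T = 136.8 °C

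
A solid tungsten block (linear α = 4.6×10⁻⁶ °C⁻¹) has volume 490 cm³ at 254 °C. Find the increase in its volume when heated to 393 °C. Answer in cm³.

Isotropic solid: β ≈ 3α = 1.4×10⁻⁵ /K; ΔT = 139 K
ΔV = 3αV₀ΔT = 3(4.6×10⁻⁶)(490)(139) = 0.940 cm³

ΔV = 0.940 cm³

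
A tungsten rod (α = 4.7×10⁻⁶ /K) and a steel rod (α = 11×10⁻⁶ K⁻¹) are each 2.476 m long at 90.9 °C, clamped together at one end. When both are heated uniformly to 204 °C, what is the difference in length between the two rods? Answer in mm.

ΔT = 113.1 K
tungsten: ΔL = 4.7×10⁻⁶ × 2.476 m × 113.1 = 1.3162×10⁻³ m = 1.3162 mm
steel: ΔL = 11×10⁻⁶ × 2.476 m × 113.1 = 3.0804×10⁻³ m = 3.0804 mm
difference = 3.0804 − 1.3162 = 1.7642 mm

1.76 mm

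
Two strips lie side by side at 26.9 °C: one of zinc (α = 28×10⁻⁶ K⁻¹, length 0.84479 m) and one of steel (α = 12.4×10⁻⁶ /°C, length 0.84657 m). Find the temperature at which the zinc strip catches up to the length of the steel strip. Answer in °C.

T = 162.2 °C

Equal length when α₁L₁ΔT − α₂L₂ΔT = L₂ − L₁ = 1.78×10⁻³ m
α₁L₁ = 2.365412×10⁻⁵, α₂L₂ = 1.0497468×10⁻⁵ → Δ(αL) = 1.3156652×10⁻⁵ m/K
ΔT = 1.78×10⁻³ / 1.3156652×10⁻⁵ = 135.293 K, so T = 26.9 + 135.293 = 162.193 °C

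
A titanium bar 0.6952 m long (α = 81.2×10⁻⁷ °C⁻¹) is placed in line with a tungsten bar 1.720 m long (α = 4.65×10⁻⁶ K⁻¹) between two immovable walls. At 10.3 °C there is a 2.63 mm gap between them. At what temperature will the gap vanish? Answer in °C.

α₁L₁ = 5.645024×10⁻⁶ m/K, α₂L₂ = 7.998×10⁻⁶ m/K → total 1.3643024×10⁻⁵ m/K
ΔT = g/(α₁L₁+α₂L₂) = 2.63×10⁻³ / 1.3643024×10⁻⁵ = 192.77 K
T = 10.3 + 192.77 = 203.07 °C

T = 203 °C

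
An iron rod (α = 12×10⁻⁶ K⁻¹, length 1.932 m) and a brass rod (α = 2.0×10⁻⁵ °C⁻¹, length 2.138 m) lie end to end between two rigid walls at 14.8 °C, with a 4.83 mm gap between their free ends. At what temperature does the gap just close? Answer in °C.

T = 88.0 °C

α₁L₁ = 2.3184×10⁻⁵ m/K, α₂L₂ = 4.276×10⁻⁵ m/K → total 6.5944×10⁻⁵ m/K
ΔT = g/(α₁L₁+α₂L₂) = 4.83×10⁻³ / 6.5944×10⁻⁵ = 73.244 K
T = 14.8 + 73.244 = 88.044 °C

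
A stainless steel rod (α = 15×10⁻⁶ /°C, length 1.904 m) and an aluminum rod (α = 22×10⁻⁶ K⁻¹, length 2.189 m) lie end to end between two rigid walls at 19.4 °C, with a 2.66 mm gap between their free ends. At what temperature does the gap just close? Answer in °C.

T = 54.1 °C

α₁L₁ = 2.856×10⁻⁵ m/K, α₂L₂ = 4.8158×10⁻⁵ m/K → total 7.6718×10⁻⁵ m/K
ΔT = g/(α₁L₁+α₂L₂) = 2.66×10⁻³ / 7.6718×10⁻⁵ = 34.672 K
T = 19.4 + 34.672 = 54.072 °C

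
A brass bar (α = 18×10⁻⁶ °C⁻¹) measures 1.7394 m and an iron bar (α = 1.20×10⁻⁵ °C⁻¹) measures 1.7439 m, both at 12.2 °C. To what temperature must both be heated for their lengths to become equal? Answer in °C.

Equal length when α₁L₁ΔT − α₂L₂ΔT = L₂ − L₁ = 4.50×10⁻³ m
α₁L₁ = 3.13092×10⁻⁵, α₂L₂ = 2.09268×10⁻⁵ → Δ(αL) = 1.03824×10⁻⁵ m/K
ΔT = 4.50×10⁻³ / 1.03824×10⁻⁵ = 433.426 K, so T = 12.2 + 433.426 = 445.626 °C

T = 445.6 °C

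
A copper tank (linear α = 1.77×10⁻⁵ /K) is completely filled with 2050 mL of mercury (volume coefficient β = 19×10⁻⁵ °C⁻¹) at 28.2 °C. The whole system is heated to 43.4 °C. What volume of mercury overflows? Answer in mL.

4.27 mL

The tank also expands: β_container ≈ 3α = 5.31×10⁻⁵ /K
Net overflow = V₀(β_liq − 3α_cont)ΔT
β − 3α = 1.90×10⁻⁴ − 5.31×10⁻⁵ = 1.369×10⁻⁴ /K; ΔT = 15.2 K
ΔV = 2050 × 1.369×10⁻⁴ × 15.2 = 4.27 mL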